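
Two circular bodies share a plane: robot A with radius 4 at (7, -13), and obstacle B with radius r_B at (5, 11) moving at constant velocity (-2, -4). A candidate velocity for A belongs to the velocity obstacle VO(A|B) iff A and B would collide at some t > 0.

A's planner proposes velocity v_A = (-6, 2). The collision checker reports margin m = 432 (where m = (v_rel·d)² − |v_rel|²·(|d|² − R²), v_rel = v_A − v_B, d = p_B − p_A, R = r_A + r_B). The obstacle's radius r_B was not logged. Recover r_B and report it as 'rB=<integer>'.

m = 432
d = (-2, 24);  v_rel = (-4, 6),  |v_rel|² = 52
v_rel×d = (-4)·(24) − (6)·(-2) = -84
since m = R²·52 − (-84)²:  R² = (7056 + 432) / 52 = 144
R = √144 = 12  ⇒  r_B = 12 − 4 = 8

rB=8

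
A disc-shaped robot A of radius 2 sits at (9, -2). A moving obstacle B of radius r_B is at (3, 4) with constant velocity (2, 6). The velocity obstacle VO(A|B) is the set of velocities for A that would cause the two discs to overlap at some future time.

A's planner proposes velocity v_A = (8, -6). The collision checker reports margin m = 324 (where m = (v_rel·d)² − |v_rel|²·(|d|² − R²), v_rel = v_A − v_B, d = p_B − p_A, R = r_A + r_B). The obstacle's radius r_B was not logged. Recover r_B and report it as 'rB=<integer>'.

m = 324
d = (-6, 6);  v_rel = (6, -12),  |v_rel|² = 180
v_rel×d = (6)·(6) − (-12)·(-6) = -36
since m = R²·180 − (-36)²:  R² = (1296 + 324) / 180 = 9
R = √9 = 3  ⇒  r_B = 3 − 2 = 1

rB=1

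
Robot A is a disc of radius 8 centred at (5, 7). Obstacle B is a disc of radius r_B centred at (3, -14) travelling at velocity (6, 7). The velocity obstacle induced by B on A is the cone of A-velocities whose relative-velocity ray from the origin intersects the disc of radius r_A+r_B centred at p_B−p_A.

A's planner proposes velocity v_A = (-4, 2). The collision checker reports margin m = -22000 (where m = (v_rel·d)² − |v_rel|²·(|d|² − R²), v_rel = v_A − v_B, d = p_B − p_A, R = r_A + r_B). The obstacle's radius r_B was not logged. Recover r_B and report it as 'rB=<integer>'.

m = -22000
d = (-2, -21);  v_rel = (-10, -5),  |v_rel|² = 125
v_rel×d = (-10)·(-21) − (-5)·(-2) = 200
since m = R²·125 − 200²:  R² = (40000 + -22000) / 125 = 144
R = √144 = 12  ⇒  r_B = 12 − 8 = 4

rB=4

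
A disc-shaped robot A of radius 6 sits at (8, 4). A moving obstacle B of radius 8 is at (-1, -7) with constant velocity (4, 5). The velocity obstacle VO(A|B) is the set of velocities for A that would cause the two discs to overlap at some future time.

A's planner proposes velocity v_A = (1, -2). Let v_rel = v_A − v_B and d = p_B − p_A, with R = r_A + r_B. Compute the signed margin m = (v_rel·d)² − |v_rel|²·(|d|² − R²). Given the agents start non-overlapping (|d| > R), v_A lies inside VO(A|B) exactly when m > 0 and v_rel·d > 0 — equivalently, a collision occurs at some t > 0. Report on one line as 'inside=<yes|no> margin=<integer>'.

d = (-9, -11),  |d|² = 202;  R = 6+8 = 14,  c = 202−14² = 6
v_rel = (-3, -7),  |v_rel|² = 58;  v_rel·d = (-3)·(-9) + (-7)·(-11) = 104
58·t² − 208·t + 6 = 0  ⇒  m = 104² − 58·6 = 10468
m = 10468 > 0,  v_rel·d = 104 > 0  ⇒  inside

inside=yes margin=10468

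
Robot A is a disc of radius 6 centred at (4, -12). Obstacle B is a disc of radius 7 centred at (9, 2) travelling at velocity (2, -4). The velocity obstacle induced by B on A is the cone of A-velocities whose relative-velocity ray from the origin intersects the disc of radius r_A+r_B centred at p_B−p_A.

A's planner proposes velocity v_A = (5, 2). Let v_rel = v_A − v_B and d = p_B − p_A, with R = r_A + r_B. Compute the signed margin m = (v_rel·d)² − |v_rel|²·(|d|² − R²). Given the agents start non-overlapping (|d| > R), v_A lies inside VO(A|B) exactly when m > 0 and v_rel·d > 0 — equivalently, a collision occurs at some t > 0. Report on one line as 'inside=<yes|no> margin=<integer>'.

d = (5, 14),  |d|² = 221;  R = 6+7 = 13,  c = 221−13² = 52
v_rel = (3, 6),  |v_rel|² = 45;  v_rel·d = (3)·(5) + (6)·(14) = 99
45·t² − 198·t + 52 = 0  ⇒  m = 99² − 45·52 = 7461
m = 7461 > 0,  v_rel·d = 99 > 0  ⇒  inside

inside=yes margin=7461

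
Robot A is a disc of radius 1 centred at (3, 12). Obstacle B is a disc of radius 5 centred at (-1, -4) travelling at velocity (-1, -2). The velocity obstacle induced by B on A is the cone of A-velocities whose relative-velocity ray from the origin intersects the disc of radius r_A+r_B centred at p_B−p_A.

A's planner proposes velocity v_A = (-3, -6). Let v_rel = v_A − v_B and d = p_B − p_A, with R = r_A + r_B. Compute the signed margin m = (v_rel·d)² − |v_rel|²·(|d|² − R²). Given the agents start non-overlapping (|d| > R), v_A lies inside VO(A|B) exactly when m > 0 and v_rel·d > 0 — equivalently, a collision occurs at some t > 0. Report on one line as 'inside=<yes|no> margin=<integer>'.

d = (-4, -16),  |d|² = 272;  R = 1+5 = 6,  c = 272−6² = 236
v_rel = (-2, -4),  |v_rel|² = 20;  v_rel·d = (-2)·(-4) + (-4)·(-16) = 72
20·t² − 144·t + 236 = 0  ⇒  m = 72² − 20·236 = 464
m = 464 > 0,  v_rel·d = 72 > 0  ⇒  inside

inside=yes margin=464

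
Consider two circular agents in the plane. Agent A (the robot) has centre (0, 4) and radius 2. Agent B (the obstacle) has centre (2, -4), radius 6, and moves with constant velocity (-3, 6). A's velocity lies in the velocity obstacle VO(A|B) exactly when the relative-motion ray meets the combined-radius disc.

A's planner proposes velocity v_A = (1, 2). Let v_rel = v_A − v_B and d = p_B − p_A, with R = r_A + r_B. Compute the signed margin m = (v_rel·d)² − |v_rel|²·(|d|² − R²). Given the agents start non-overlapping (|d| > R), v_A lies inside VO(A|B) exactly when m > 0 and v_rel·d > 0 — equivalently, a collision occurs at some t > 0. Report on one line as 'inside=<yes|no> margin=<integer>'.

d = (2, -8),  |d|² = 68;  R = 2+6 = 8,  c = 68−8² = 4
v_rel = (4, -4),  |v_rel|² = 32;  v_rel·d = (4)·(2) + (-4)·(-8) = 40
32·t² − 80·t + 4 = 0  ⇒  m = 40² − 32·4 = 1472
m = 1472 > 0,  v_rel·d = 40 > 0  ⇒  inside

inside=yes margin=1472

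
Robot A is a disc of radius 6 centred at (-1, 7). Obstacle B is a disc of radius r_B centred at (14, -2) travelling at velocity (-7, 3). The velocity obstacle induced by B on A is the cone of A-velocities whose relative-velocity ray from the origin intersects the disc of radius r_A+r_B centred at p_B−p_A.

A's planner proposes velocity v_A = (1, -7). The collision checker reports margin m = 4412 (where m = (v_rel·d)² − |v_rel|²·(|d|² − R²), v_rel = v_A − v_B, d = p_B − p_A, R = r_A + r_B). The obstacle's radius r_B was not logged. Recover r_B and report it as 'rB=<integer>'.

m = 4412
d = (15, -9);  v_rel = (8, -10),  |v_rel|² = 164
v_rel×d = (8)·(-9) − (-10)·(15) = 78
since m = R²·164 − 78²:  R² = (6084 + 4412) / 164 = 64
R = √64 = 8  ⇒  r_B = 8 − 6 = 2

rB=2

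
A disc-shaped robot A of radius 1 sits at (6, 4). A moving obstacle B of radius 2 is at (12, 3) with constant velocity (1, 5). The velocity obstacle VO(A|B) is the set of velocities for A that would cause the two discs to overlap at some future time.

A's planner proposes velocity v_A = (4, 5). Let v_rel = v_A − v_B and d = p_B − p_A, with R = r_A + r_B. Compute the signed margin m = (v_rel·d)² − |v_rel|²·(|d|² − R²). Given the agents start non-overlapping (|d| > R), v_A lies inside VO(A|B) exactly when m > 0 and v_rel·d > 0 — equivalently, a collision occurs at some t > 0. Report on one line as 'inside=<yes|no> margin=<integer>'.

d = (6, -1),  |d|² = 37;  R = 1+2 = 3,  c = 37−3² = 28
v_rel = (3, 0),  |v_rel|² = 9;  v_rel·d = (3)·(6) + (0)·(-1) = 18
9·t² − 36·t + 28 = 0  ⇒  m = 18² − 9·28 = 72
m = 72 > 0,  v_rel·d = 18 > 0  ⇒  inside

inside=yes margin=72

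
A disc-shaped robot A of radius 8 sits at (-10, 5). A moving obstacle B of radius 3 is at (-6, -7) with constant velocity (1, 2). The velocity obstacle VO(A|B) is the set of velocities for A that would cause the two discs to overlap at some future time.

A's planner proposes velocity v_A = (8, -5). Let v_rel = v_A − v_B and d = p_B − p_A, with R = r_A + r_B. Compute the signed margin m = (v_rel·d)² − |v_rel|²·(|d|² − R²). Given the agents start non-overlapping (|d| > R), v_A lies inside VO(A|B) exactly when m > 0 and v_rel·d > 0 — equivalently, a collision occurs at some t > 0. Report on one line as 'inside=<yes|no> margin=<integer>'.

d = (4, -12),  |d|² = 160;  R = 8+3 = 11,  c = 160−11² = 39
v_rel = (7, -7),  |v_rel|² = 98;  v_rel·d = (7)·(4) + (-7)·(-12) = 112
98·t² − 224·t + 39 = 0  ⇒  m = 112² − 98·39 = 8722
m = 8722 > 0,  v_rel·d = 112 > 0  ⇒  inside

inside=yes margin=8722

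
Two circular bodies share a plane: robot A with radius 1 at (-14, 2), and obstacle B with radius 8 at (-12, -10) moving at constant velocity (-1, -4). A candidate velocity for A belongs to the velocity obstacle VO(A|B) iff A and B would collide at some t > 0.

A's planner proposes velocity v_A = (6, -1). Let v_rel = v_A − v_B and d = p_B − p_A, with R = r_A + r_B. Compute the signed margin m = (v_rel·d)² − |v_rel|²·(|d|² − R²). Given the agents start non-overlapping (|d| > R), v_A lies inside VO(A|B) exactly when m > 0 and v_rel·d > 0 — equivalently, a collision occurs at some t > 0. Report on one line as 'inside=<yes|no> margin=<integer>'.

d = (2, -12),  |d|² = 148;  R = 1+8 = 9,  c = 148−9² = 67
v_rel = (7, 3),  |v_rel|² = 58;  v_rel·d = (7)·(2) + (3)·(-12) = -22
58·t² + 44·t + 67 = 0  ⇒  m = (-22)² − 58·67 = -3402
m = -3402 < 0,  v_rel·d = -22 < 0  ⇒  outside

inside=no margin=-3402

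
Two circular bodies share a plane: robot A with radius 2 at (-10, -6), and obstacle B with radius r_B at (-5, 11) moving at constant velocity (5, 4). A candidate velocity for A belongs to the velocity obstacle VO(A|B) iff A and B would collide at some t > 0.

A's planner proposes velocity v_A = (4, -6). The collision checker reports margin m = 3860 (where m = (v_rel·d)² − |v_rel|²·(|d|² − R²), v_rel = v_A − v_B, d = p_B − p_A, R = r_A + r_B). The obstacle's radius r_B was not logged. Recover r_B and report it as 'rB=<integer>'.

m = 3860
d = (5, 17);  v_rel = (-1, -10),  |v_rel|² = 101
v_rel×d = (-1)·(17) − (-10)·(5) = 33
since m = R²·101 − 33²:  R² = (1089 + 3860) / 101 = 49
R = √49 = 7  ⇒  r_B = 7 − 2 = 5

rB=5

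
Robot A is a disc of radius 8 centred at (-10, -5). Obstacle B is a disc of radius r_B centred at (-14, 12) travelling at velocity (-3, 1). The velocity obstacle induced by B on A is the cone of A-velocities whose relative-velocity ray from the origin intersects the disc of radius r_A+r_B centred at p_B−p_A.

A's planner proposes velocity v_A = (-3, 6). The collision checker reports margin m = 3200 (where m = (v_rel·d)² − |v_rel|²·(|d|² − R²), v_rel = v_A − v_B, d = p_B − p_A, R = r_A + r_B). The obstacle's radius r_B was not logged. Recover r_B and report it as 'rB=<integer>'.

m = 3200
d = (-4, 17);  v_rel = (0, 5),  |v_rel|² = 25
v_rel×d = (0)·(17) − (5)·(-4) = 20
since m = R²·25 − 20²:  R² = (400 + 3200) / 25 = 144
R = √144 = 12  ⇒  r_B = 12 − 8 = 4

rB=4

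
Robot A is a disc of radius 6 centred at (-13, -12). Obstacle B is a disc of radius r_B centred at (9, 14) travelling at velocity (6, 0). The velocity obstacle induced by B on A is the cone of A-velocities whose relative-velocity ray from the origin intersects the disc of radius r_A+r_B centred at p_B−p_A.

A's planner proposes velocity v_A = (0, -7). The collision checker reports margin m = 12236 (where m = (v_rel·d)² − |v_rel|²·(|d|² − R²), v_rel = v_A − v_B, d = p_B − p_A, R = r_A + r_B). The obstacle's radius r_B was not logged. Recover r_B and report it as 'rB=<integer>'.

m = 12236
d = (22, 26);  v_rel = (-6, -7),  |v_rel|² = 85
v_rel×d = (-6)·(26) − (-7)·(22) = -2
since m = R²·85 − (-2)²:  R² = (4 + 12236) / 85 = 144
R = √144 = 12  ⇒  r_B = 12 − 6 = 6

rB=6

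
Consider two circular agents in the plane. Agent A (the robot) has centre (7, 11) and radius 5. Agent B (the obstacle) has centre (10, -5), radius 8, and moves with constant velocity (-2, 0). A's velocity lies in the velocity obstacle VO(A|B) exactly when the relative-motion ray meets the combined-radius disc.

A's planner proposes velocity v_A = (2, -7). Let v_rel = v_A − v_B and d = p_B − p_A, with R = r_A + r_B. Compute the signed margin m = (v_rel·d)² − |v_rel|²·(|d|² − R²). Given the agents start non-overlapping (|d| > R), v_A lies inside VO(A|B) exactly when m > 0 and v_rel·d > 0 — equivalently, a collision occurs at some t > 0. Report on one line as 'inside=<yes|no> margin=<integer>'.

d = (3, -16),  |d|² = 265;  R = 5+8 = 13,  c = 265−13² = 96
v_rel = (4, -7),  |v_rel|² = 65;  v_rel·d = (4)·(3) + (-7)·(-16) = 124
65·t² − 248·t + 96 = 0  ⇒  m = 124² − 65·96 = 9136
m = 9136 > 0,  v_rel·d = 124 > 0  ⇒  inside

inside=yes margin=9136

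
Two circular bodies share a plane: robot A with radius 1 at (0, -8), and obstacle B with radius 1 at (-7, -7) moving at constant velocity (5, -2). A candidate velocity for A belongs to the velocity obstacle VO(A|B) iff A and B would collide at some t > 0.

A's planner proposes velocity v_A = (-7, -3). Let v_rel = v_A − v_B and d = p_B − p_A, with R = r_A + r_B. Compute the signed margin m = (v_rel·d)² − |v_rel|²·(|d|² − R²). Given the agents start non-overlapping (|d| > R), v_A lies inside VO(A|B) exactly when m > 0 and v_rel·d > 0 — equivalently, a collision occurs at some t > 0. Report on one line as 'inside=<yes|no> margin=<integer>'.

d = (-7, 1),  |d|² = 50;  R = 1+1 = 2,  c = 50−2² = 46
v_rel = (-12, -1),  |v_rel|² = 145;  v_rel·d = (-12)·(-7) + (-1)·(1) = 83
145·t² − 166·t + 46 = 0  ⇒  m = 83² − 145·46 = 219
m = 219 > 0,  v_rel·d = 83 > 0  ⇒  inside

inside=yes margin=219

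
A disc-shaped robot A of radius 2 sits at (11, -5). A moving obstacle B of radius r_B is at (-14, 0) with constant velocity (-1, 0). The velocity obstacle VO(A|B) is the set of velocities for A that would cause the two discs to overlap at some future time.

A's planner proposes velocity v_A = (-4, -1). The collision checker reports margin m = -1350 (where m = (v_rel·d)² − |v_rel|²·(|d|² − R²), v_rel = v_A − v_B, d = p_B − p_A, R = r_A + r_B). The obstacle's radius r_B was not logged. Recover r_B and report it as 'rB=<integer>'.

m = -1350
d = (-25, 5);  v_rel = (-3, -1),  |v_rel|² = 10
v_rel×d = (-3)·(5) − (-1)·(-25) = -40
since m = R²·10 − (-40)²:  R² = (1600 + -1350) / 10 = 25
R = √25 = 5  ⇒  r_B = 5 − 2 = 3

rB=3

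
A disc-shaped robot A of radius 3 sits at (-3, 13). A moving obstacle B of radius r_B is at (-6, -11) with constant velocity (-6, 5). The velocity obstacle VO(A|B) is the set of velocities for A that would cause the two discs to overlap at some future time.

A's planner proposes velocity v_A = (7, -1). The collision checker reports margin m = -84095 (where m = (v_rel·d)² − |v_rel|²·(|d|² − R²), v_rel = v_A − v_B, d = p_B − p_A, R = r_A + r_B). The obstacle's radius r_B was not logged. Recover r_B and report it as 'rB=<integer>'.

m = -84095
d = (-3, -24);  v_rel = (13, -6),  |v_rel|² = 205
v_rel×d = (13)·(-24) − (-6)·(-3) = -330
since m = R²·205 − (-330)²:  R² = (108900 + -84095) / 205 = 121
R = √121 = 11  ⇒  r_B = 11 − 3 = 8

rB=8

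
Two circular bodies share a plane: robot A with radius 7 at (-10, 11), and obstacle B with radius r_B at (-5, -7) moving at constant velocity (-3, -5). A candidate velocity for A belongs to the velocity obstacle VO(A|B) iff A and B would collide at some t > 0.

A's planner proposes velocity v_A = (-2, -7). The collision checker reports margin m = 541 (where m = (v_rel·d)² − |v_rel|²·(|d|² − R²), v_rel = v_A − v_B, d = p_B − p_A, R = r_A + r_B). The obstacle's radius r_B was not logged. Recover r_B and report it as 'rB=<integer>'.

m = 541
d = (5, -18);  v_rel = (1, -2),  |v_rel|² = 5
v_rel×d = (1)·(-18) − (-2)·(5) = -8
since m = R²·5 − (-8)²:  R² = (64 + 541) / 5 = 121
R = √121 = 11  ⇒  r_B = 11 − 7 = 4

rB=4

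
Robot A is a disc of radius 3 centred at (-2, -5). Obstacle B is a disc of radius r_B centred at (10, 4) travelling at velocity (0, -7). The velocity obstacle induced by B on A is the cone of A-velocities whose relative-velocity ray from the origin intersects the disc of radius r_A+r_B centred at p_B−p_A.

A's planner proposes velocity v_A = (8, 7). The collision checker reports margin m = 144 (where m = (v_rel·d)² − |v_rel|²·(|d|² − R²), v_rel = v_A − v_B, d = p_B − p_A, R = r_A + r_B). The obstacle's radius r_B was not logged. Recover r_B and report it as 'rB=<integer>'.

m = 144
d = (12, 9);  v_rel = (8, 14),  |v_rel|² = 260
v_rel×d = (8)·(9) − (14)·(12) = -96
since m = R²·260 − (-96)²:  R² = (9216 + 144) / 260 = 36
R = √36 = 6  ⇒  r_B = 6 − 3 = 3

rB=3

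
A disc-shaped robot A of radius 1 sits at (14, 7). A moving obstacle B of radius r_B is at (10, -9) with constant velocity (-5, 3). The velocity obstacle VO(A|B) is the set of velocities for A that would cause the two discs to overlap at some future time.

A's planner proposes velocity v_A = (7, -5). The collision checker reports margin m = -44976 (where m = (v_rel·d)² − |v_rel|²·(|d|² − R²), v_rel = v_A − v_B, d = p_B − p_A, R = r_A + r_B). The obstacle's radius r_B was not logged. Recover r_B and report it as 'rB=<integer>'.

m = -44976
d = (-4, -16);  v_rel = (12, -8),  |v_rel|² = 208
v_rel×d = (12)·(-16) − (-8)·(-4) = -224
since m = R²·208 − (-224)²:  R² = (50176 + -44976) / 208 = 25
R = √25 = 5  ⇒  r_B = 5 − 1 = 4

rB=4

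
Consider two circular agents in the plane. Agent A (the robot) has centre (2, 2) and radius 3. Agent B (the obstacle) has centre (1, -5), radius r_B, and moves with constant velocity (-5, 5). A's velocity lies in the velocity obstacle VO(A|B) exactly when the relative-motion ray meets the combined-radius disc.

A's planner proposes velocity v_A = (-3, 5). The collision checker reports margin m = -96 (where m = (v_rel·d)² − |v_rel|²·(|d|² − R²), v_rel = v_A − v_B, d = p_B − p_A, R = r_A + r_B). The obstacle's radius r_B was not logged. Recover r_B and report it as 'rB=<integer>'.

m = -96
d = (-1, -7);  v_rel = (2, 0),  |v_rel|² = 4
v_rel×d = (2)·(-7) − (0)·(-1) = -14
since m = R²·4 − (-14)²:  R² = (196 + -96) / 4 = 25
R = √25 = 5  ⇒  r_B = 5 − 3 = 2

rB=2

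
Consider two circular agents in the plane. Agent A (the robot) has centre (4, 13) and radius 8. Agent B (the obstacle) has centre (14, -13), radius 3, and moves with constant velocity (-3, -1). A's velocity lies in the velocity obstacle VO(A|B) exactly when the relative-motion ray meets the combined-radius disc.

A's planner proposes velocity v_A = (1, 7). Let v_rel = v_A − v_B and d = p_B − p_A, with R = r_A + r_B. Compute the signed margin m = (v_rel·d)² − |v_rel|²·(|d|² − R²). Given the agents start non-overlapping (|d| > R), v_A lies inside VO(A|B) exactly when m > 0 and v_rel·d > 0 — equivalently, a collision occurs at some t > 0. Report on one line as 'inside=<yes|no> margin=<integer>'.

d = (10, -26),  |d|² = 776;  R = 8+3 = 11,  c = 776−11² = 655
v_rel = (4, 8),  |v_rel|² = 80;  v_rel·d = (4)·(10) + (8)·(-26) = -168
80·t² + 336·t + 655 = 0  ⇒  m = (-168)² − 80·655 = -24176
m = -24176 < 0,  v_rel·d = -168 < 0  ⇒  outside

inside=no margin=-24176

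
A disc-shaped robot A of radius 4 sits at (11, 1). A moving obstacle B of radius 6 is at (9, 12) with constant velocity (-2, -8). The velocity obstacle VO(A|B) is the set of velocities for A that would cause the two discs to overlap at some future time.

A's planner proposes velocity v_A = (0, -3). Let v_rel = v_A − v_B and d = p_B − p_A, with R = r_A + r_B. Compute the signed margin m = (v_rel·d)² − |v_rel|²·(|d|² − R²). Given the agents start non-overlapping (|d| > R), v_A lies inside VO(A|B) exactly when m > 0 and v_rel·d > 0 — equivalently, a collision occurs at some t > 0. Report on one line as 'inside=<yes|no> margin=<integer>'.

d = (-2, 11),  |d|² = 125;  R = 4+6 = 10,  c = 125−10² = 25
v_rel = (2, 5),  |v_rel|² = 29;  v_rel·d = (2)·(-2) + (5)·(11) = 51
29·t² − 102·t + 25 = 0  ⇒  m = 51² − 29·25 = 1876
m = 1876 > 0,  v_rel·d = 51 > 0  ⇒  inside

inside=yes margin=1876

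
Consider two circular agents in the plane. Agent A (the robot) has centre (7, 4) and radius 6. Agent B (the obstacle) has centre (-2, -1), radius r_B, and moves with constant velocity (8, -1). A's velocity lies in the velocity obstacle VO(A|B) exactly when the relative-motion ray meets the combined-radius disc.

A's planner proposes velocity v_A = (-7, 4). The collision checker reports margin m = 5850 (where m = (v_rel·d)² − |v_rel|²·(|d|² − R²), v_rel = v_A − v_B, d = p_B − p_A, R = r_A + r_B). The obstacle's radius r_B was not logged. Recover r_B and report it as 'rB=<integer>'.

m = 5850
d = (-9, -5);  v_rel = (-15, 5),  |v_rel|² = 250
v_rel×d = (-15)·(-5) − (5)·(-9) = 120
since m = R²·250 − 120²:  R² = (14400 + 5850) / 250 = 81
R = √81 = 9  ⇒  r_B = 9 − 6 = 3

rB=3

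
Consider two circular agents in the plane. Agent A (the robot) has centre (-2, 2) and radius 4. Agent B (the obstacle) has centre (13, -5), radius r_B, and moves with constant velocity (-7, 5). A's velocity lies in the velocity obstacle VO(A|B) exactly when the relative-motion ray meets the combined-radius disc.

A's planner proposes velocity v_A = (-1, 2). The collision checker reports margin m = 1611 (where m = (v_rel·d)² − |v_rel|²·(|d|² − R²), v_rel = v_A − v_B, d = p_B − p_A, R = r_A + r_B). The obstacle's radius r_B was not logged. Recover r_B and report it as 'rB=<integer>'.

m = 1611
d = (15, -7);  v_rel = (6, -3),  |v_rel|² = 45
v_rel×d = (6)·(-7) − (-3)·(15) = 3
since m = R²·45 − 3²:  R² = (9 + 1611) / 45 = 36
R = √36 = 6  ⇒  r_B = 6 − 4 = 2

rB=2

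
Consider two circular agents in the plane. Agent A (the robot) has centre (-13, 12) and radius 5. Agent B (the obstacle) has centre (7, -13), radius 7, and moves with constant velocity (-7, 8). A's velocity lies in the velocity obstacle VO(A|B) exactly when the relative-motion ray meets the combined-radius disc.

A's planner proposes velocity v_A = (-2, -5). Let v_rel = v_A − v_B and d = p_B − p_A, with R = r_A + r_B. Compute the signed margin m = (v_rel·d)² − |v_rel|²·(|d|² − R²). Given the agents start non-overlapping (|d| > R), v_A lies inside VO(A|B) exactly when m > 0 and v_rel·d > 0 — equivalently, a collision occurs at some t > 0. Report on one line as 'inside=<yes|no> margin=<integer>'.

d = (20, -25),  |d|² = 1025;  R = 5+7 = 12,  c = 1025−12² = 881
v_rel = (5, -13),  |v_rel|² = 194;  v_rel·d = (5)·(20) + (-13)·(-25) = 425
194·t² − 850·t + 881 = 0  ⇒  m = 425² − 194·881 = 9711
m = 9711 > 0,  v_rel·d = 425 > 0  ⇒  inside

inside=yes margin=9711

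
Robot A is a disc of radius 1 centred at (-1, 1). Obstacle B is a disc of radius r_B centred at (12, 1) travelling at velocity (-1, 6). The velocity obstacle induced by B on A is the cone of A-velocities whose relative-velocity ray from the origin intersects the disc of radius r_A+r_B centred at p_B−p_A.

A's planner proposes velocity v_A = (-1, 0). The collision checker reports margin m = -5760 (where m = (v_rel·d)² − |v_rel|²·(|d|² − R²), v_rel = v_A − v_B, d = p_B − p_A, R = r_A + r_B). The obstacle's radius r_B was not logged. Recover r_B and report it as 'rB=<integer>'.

m = -5760
d = (13, 0);  v_rel = (0, -6),  |v_rel|² = 36
v_rel×d = (0)·(0) − (-6)·(13) = 78
since m = R²·36 − 78²:  R² = (6084 + -5760) / 36 = 9
R = √9 = 3  ⇒  r_B = 3 − 1 = 2

rB=2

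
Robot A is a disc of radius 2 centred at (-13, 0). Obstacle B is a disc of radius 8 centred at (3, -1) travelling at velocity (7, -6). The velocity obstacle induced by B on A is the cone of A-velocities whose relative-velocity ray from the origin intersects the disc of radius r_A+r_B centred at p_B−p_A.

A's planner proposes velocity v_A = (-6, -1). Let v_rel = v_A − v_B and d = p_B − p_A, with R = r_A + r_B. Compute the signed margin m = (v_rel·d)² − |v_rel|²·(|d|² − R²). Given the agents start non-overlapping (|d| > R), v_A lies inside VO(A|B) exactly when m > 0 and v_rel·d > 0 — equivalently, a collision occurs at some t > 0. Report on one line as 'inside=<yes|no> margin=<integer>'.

d = (16, -1),  |d|² = 257;  R = 2+8 = 10,  c = 257−10² = 157
v_rel = (-13, 5),  |v_rel|² = 194;  v_rel·d = (-13)·(16) + (5)·(-1) = -213
194·t² + 426·t + 157 = 0  ⇒  m = (-213)² − 194·157 = 14911
m = 14911 > 0,  v_rel·d = -213 < 0  ⇒  outside

inside=no margin=14911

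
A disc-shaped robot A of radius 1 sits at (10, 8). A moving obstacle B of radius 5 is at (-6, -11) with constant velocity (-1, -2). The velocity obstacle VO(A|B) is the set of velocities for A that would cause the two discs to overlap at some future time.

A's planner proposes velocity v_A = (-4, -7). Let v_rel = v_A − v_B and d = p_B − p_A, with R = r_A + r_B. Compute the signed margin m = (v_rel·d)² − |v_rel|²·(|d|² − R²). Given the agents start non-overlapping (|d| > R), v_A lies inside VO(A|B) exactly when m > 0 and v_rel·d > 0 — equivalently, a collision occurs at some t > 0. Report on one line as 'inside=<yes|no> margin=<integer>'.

d = (-16, -19),  |d|² = 617;  R = 1+5 = 6,  c = 617−6² = 581
v_rel = (-3, -5),  |v_rel|² = 34;  v_rel·d = (-3)·(-16) + (-5)·(-19) = 143
34·t² − 286·t + 581 = 0  ⇒  m = 143² − 34·581 = 695
m = 695 > 0,  v_rel·d = 143 > 0  ⇒  inside

inside=yes margin=695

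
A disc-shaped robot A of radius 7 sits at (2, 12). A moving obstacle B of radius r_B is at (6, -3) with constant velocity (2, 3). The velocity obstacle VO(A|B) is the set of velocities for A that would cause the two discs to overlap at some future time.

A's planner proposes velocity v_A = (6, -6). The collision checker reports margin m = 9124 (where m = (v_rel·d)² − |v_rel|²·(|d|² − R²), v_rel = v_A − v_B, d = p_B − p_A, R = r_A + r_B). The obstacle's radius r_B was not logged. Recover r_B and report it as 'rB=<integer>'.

m = 9124
d = (4, -15);  v_rel = (4, -9),  |v_rel|² = 97
v_rel×d = (4)·(-15) − (-9)·(4) = -24
since m = R²·97 − (-24)²:  R² = (576 + 9124) / 97 = 100
R = √100 = 10  ⇒  r_B = 10 − 7 = 3

rB=3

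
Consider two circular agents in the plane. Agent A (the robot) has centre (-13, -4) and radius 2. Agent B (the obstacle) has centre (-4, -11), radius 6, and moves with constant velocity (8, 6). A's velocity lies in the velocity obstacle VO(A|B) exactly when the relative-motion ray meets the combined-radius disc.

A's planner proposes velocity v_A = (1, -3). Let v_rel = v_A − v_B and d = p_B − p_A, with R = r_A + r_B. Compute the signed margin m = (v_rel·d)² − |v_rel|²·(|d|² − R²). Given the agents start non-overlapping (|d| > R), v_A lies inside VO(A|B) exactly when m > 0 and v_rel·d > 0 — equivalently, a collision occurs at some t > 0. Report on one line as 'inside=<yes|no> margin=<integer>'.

d = (9, -7),  |d|² = 130;  R = 2+6 = 8,  c = 130−8² = 66
v_rel = (-7, -9),  |v_rel|² = 130;  v_rel·d = (-7)·(9) + (-9)·(-7) = 0
130·t² − 0·t + 66 = 0  ⇒  m = 0² − 130·66 = -8580
m = -8580 < 0,  v_rel·d = 0 = 0  ⇒  outside

inside=no margin=-8580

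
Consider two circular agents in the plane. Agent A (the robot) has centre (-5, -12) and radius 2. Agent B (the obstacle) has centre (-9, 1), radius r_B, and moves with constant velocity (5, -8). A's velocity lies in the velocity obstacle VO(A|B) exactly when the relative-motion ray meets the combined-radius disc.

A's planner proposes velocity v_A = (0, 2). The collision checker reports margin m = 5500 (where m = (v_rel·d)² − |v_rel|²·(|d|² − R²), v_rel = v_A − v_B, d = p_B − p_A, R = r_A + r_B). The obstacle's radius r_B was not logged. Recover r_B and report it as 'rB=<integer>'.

m = 5500
d = (-4, 13);  v_rel = (-5, 10),  |v_rel|² = 125
v_rel×d = (-5)·(13) − (10)·(-4) = -25
since m = R²·125 − (-25)²:  R² = (625 + 5500) / 125 = 49
R = √49 = 7  ⇒  r_B = 7 − 2 = 5

rB=5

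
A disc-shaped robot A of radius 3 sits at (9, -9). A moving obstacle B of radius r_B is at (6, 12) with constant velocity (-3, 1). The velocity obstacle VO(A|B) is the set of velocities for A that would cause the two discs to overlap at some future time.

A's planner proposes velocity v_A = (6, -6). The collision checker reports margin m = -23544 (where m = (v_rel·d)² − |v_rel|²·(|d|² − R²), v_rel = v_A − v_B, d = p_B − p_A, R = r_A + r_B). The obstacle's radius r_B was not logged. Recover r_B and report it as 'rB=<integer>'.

m = -23544
d = (-3, 21);  v_rel = (9, -7),  |v_rel|² = 130
v_rel×d = (9)·(21) − (-7)·(-3) = 168
since m = R²·130 − 168²:  R² = (28224 + -23544) / 130 = 36
R = √36 = 6  ⇒  r_B = 6 − 3 = 3

rB=3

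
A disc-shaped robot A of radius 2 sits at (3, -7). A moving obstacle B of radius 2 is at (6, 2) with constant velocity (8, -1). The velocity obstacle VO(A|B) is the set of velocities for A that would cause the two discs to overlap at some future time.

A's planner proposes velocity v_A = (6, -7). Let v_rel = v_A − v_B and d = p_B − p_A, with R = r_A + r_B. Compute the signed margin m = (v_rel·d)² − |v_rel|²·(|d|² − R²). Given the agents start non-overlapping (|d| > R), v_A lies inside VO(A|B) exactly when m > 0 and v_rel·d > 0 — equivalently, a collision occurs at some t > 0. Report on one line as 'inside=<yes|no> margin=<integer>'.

d = (3, 9),  |d|² = 90;  R = 2+2 = 4,  c = 90−4² = 74
v_rel = (-2, -6),  |v_rel|² = 40;  v_rel·d = (-2)·(3) + (-6)·(9) = -60
40·t² + 120·t + 74 = 0  ⇒  m = (-60)² − 40·74 = 640
m = 640 > 0,  v_rel·d = -60 < 0  ⇒  outside

inside=no margin=640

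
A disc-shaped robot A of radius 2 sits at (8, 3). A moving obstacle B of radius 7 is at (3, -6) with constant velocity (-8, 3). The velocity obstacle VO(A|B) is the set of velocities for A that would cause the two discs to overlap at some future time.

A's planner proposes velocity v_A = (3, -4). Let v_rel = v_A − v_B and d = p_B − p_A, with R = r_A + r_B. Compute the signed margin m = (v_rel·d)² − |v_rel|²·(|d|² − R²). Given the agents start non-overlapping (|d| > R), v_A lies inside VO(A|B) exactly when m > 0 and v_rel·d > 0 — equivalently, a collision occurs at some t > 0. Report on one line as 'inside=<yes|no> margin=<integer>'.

d = (-5, -9),  |d|² = 106;  R = 2+7 = 9,  c = 106−9² = 25
v_rel = (11, -7),  |v_rel|² = 170;  v_rel·d = (11)·(-5) + (-7)·(-9) = 8
170·t² − 16·t + 25 = 0  ⇒  m = 8² − 170·25 = -4186
m = -4186 < 0,  v_rel·d = 8 > 0  ⇒  outside

inside=no margin=-4186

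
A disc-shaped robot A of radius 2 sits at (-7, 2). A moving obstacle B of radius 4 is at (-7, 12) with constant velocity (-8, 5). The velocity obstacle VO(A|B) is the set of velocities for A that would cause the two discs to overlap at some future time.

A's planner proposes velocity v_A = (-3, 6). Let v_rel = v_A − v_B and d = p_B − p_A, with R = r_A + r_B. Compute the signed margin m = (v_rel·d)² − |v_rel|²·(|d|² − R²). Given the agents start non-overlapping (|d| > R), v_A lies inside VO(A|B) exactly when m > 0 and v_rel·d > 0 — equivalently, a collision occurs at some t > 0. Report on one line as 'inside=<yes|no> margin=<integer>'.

d = (0, 10),  |d|² = 100;  R = 2+4 = 6,  c = 100−6² = 64
v_rel = (5, 1),  |v_rel|² = 26;  v_rel·d = (5)·(0) + (1)·(10) = 10
26·t² − 20·t + 64 = 0  ⇒  m = 10² − 26·64 = -1564
m = -1564 < 0,  v_rel·d = 10 > 0  ⇒  outside

inside=no margin=-1564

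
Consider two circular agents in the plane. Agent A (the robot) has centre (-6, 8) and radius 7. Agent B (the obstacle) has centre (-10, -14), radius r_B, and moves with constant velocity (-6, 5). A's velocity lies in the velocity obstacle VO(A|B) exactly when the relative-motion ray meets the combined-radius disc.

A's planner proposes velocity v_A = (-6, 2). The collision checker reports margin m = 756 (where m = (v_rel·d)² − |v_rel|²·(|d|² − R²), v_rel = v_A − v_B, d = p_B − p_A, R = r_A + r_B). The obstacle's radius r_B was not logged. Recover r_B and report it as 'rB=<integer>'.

m = 756
d = (-4, -22);  v_rel = (0, -3),  |v_rel|² = 9
v_rel×d = (0)·(-22) − (-3)·(-4) = -12
since m = R²·9 − (-12)²:  R² = (144 + 756) / 9 = 100
R = √100 = 10  ⇒  r_B = 10 − 7 = 3

rB=3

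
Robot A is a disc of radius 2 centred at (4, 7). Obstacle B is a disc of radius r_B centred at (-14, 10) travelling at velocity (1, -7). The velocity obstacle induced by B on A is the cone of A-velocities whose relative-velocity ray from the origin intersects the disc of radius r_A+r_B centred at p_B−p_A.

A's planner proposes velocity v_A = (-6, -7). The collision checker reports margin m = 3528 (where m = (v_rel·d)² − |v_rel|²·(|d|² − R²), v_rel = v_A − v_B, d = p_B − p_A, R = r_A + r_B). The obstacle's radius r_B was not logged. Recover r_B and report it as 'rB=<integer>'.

m = 3528
d = (-18, 3);  v_rel = (-7, 0),  |v_rel|² = 49
v_rel×d = (-7)·(3) − (0)·(-18) = -21
since m = R²·49 − (-21)²:  R² = (441 + 3528) / 49 = 81
R = √81 = 9  ⇒  r_B = 9 − 2 = 7

rB=7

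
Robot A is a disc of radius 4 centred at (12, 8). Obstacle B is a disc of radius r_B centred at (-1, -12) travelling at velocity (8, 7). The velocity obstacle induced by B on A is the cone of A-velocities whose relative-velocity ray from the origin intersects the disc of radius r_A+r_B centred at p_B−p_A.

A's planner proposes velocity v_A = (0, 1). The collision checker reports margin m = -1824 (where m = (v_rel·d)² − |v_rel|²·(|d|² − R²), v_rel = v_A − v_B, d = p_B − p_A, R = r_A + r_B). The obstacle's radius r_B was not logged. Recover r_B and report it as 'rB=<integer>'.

m = -1824
d = (-13, -20);  v_rel = (-8, -6),  |v_rel|² = 100
v_rel×d = (-8)·(-20) − (-6)·(-13) = 82
since m = R²·100 − 82²:  R² = (6724 + -1824) / 100 = 49
R = √49 = 7  ⇒  r_B = 7 − 4 = 3

rB=3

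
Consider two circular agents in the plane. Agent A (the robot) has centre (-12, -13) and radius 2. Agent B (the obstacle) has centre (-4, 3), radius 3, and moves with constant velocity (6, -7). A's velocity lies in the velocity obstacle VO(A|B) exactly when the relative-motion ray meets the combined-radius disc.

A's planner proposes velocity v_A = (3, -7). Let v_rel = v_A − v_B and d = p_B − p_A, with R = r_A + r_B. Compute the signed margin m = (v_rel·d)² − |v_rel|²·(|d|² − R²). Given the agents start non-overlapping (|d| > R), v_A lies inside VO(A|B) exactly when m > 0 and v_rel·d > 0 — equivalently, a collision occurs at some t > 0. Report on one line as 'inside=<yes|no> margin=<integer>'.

d = (8, 16),  |d|² = 320;  R = 2+3 = 5,  c = 320−5² = 295
v_rel = (-3, 0),  |v_rel|² = 9;  v_rel·d = (-3)·(8) + (0)·(16) = -24
9·t² + 48·t + 295 = 0  ⇒  m = (-24)² − 9·295 = -2079
m = -2079 < 0,  v_rel·d = -24 < 0  ⇒  outside

inside=no margin=-2079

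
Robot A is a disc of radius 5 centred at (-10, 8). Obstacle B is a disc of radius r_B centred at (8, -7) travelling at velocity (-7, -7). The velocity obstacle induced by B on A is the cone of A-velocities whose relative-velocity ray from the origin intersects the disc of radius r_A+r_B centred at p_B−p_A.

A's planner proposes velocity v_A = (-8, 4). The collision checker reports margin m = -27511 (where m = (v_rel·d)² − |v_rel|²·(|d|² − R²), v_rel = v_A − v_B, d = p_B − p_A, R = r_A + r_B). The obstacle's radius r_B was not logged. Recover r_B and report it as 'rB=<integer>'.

m = -27511
d = (18, -15);  v_rel = (-1, 11),  |v_rel|² = 122
v_rel×d = (-1)·(-15) − (11)·(18) = -183
since m = R²·122 − (-183)²:  R² = (33489 + -27511) / 122 = 49
R = √49 = 7  ⇒  r_B = 7 − 5 = 2

rB=2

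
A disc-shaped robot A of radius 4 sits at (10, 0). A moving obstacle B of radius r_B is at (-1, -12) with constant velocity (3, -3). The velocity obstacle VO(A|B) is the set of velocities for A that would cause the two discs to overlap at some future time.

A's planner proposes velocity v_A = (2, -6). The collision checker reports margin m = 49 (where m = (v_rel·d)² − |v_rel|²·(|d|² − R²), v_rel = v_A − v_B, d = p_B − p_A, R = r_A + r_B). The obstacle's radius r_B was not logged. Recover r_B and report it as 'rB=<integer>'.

m = 49
d = (-11, -12);  v_rel = (-1, -3),  |v_rel|² = 10
v_rel×d = (-1)·(-12) − (-3)·(-11) = -21
since m = R²·10 − (-21)²:  R² = (441 + 49) / 10 = 49
R = √49 = 7  ⇒  r_B = 7 − 4 = 3

rB=3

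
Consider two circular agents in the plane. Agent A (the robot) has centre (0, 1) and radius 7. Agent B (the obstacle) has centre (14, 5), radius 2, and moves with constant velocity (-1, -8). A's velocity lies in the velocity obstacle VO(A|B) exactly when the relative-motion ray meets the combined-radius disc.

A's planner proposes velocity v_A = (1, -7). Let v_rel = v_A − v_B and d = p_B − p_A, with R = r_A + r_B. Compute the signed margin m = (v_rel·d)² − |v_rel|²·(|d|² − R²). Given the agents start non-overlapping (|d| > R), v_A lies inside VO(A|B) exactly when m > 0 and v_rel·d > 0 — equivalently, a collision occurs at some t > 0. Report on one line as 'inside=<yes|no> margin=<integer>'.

d = (14, 4),  |d|² = 212;  R = 7+2 = 9,  c = 212−9² = 131
v_rel = (2, 1),  |v_rel|² = 5;  v_rel·d = (2)·(14) + (1)·(4) = 32
5·t² − 64·t + 131 = 0  ⇒  m = 32² − 5·131 = 369
m = 369 > 0,  v_rel·d = 32 > 0  ⇒  inside

inside=yes margin=369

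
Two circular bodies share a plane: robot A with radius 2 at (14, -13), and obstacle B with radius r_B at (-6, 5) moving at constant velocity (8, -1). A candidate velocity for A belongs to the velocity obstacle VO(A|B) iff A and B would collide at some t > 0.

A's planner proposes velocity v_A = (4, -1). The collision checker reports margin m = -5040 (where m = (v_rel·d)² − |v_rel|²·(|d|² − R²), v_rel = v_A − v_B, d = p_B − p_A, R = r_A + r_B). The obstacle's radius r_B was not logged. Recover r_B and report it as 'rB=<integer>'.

m = -5040
d = (-20, 18);  v_rel = (-4, 0),  |v_rel|² = 16
v_rel×d = (-4)·(18) − (0)·(-20) = -72
since m = R²·16 − (-72)²:  R² = (5184 + -5040) / 16 = 9
R = √9 = 3  ⇒  r_B = 3 − 2 = 1

rB=1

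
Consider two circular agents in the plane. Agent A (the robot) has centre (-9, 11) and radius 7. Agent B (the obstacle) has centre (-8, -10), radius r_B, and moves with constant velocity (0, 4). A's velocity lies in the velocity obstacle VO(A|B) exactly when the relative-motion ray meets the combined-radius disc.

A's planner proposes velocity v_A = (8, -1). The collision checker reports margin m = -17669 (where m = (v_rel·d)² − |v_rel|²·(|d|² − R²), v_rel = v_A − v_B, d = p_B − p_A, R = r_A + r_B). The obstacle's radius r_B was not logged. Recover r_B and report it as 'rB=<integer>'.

m = -17669
d = (1, -21);  v_rel = (8, -5),  |v_rel|² = 89
v_rel×d = (8)·(-21) − (-5)·(1) = -163
since m = R²·89 − (-163)²:  R² = (26569 + -17669) / 89 = 100
R = √100 = 10  ⇒  r_B = 10 − 7 = 3

rB=3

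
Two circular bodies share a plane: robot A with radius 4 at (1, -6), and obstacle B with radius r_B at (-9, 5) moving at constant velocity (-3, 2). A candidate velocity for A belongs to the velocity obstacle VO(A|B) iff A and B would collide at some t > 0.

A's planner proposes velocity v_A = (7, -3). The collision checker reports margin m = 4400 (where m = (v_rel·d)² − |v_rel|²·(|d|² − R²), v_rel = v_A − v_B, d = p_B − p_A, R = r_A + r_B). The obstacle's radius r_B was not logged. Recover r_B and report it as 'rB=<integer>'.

m = 4400
d = (-10, 11);  v_rel = (10, -5),  |v_rel|² = 125
v_rel×d = (10)·(11) − (-5)·(-10) = 60
since m = R²·125 − 60²:  R² = (3600 + 4400) / 125 = 64
R = √64 = 8  ⇒  r_B = 8 − 4 = 4

rB=4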